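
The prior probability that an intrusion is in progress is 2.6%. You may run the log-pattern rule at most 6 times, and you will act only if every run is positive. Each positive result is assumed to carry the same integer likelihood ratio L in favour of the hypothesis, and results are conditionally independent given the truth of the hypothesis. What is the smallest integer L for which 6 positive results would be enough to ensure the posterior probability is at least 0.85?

Prior odds = 0.026/0.974 = 13/487.
Target odds = 0.85/0.15 = 17/3.
Need L⁶ ≥ 17/3 ÷ (13/487) = 8279/39.
2⁶ = 64 < 8279/39 ≤ 729 = 3⁶, so L = 3.

3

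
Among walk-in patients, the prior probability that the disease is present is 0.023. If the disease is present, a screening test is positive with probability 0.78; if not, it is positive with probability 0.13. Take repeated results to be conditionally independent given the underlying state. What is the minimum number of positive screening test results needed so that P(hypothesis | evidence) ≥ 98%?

5

Prior odds = 0.023/0.977 = 23/977.
Likelihood ratio of a positive = 0.78/0.13 = 6.
Target odds: 0.98 ÷ 0.02 = 49.
Need (23/977) × 6ⁿ ≥ 49, i.e. 6ⁿ ≥ 47873/23.
6⁴ = 1296 falls short of 47873/23 but 6⁵ = 7776 reaches it, so n = 5.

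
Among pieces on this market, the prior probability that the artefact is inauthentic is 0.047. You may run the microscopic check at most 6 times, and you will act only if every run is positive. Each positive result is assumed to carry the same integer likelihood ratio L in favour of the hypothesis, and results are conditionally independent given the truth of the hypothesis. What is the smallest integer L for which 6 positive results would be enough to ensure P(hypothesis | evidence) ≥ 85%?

3

Prior odds = 0.047/0.953 = 47/953.
Target odds = 0.85/0.15 = 17/3.
Need L⁶ ≥ 17/3 ÷ (47/953) = 16201/141.
2⁶ = 64 < 16201/141 ≤ 729 = 3⁶, so L = 3.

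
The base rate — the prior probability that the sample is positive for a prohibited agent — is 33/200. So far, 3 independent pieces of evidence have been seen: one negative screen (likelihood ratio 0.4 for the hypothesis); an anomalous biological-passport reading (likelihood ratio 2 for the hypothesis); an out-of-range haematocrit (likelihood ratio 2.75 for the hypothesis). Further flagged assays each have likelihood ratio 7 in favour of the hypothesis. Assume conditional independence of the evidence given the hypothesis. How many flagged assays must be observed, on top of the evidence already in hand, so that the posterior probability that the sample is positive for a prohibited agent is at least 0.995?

Prior odds = 0.165/0.835 = 33/167.
Combined Bayes factor of the evidence already in hand = 0.4 × 2 × 2.75 = 2.2.
Odds after that evidence = (33/167) × 2.2 = 363/835.
Target odds = 0.995/0.005 = 199.
Need 7ⁿ ≥ 199 ÷ (363/835) = 166165/363.
7³ = 343 falls short of 166165/363 but 7⁴ = 2401 reaches it, so n = 4.

4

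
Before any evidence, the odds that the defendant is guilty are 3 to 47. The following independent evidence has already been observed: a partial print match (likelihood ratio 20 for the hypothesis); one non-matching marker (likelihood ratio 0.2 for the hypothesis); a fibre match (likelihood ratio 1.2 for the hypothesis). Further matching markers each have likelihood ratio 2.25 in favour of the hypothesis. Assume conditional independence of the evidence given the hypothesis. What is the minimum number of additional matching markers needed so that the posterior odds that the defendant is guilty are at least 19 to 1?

6

Prior odds = 3/47.
Combined Bayes factor of the evidence already in hand = 20 × 0.2 × 1.2 = 4.8.
Odds after that evidence = (3/47) × 4.8 = 72/235.
Target odds = 19.
Need 2.25ⁿ ≥ 19 ÷ (72/235) = 4465/72.
2.25⁵ = 59049/1024 falls short of 4465/72 but 2.25⁶ = 531441/4096 reaches it, so n = 6.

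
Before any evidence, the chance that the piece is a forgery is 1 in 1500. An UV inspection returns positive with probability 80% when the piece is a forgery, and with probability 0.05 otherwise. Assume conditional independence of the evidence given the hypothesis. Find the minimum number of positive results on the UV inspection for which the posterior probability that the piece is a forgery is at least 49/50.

5

Prior odds = (1/1500)/(1499/1500) = 1/1499.
Likelihood ratio of a positive result = 0.8/0.05 = 16.
Target odds: 0.98 ÷ 0.02 = 49.
Need (1/1499) × 16ⁿ ≥ 49, i.e. 16ⁿ ≥ 73451.
16⁴ = 65536 falls short of 73451 but 16⁵ = 1048576 reaches it, so n = 5.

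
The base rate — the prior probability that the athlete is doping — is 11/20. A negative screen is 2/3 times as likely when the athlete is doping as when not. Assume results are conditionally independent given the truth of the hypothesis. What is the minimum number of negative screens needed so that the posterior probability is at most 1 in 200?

Prior odds: 0.55 ÷ 0.45 = 11/9.
Likelihood ratio per negative screen = 2/3.
Target posterior odds = 0.005/0.995 = 1/199.
Require (2/3)ⁿ ≤ 1/199 ÷ (11/9) = 9/2189.
(2/3)¹³ = 8192/1594323 is still above 9/2189 but (2/3)¹⁴ = 16384/4782969 is at or below it, so n = 14.

14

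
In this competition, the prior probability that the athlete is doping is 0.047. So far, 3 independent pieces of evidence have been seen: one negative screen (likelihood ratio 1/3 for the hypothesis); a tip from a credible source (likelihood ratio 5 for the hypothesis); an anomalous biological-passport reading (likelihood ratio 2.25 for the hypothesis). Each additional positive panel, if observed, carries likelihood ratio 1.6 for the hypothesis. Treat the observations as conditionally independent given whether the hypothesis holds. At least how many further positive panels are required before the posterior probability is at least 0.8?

Prior odds = 0.047/0.953 = 47/953.
Combined Bayes factor of the evidence already in hand = (1/3) × 5 × 2.25 = 3.75.
Odds after that evidence = (47/953) × 3.75 = 705/3812.
Target odds = 0.8/0.2 = 4.
Need 1.6ⁿ ≥ 4 ÷ (705/3812) = 15248/705.
1.6⁶ = 262144/15625 falls short of 15248/705 but 1.6⁷ = 2097152/78125 reaches it, so n = 7.

7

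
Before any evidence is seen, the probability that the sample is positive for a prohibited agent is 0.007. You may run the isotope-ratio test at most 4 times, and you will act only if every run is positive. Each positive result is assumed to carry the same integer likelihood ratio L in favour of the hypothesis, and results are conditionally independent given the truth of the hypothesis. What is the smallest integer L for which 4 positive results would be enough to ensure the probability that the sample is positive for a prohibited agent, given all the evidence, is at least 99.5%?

Prior odds = 0.007/0.993 = 7/993.
Target odds = 0.995/0.005 = 199.
Need L⁴ ≥ 199 ÷ (7/993) = 197607/7.
12⁴ = 20736 < 197607/7 ≤ 28561 = 13⁴, so L = 13.

13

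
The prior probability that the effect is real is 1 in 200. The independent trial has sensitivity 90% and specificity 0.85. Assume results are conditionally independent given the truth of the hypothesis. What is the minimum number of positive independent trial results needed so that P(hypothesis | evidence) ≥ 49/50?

Prior odds = 0.005/0.995 = 1/199.
False-positive rate = 1 − 0.85 = 0.15; likelihood ratio of a positive = 0.9/0.15 = 6.
Target posterior odds = 0.98/0.02 = 49.
Require 6ⁿ ≥ 49 ÷ (1/199) = 9751.
6⁵ = 7776 falls short of 9751 but 6⁶ = 46656 reaches it, so n = 6.

6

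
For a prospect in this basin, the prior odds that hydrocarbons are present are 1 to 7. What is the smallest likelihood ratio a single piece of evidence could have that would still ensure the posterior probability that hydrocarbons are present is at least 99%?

Prior odds = 1/7.
Target odds = 0.99/0.01 = 99.
Required Bayes factor = 99 ÷ (1/7) = 693.

693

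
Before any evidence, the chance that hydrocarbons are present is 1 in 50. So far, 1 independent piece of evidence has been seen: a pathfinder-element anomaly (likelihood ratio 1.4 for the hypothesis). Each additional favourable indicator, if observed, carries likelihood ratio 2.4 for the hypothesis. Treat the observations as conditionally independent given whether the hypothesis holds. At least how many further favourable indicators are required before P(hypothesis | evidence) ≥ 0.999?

Prior odds = 0.02/0.98 = 1/49.
Bayes factor of the evidence already in hand = 1.4.
Odds after that evidence = (1/49) × 1.4 = 1/35.
Target odds = 0.999/0.001 = 999.
Need 2.4ⁿ ≥ 999 ÷ (1/35) = 34965.
2.4¹¹ ≈15216.8 falls short of 34965 but 2.4¹² ≈36520.3 reaches it, so n = 12.

12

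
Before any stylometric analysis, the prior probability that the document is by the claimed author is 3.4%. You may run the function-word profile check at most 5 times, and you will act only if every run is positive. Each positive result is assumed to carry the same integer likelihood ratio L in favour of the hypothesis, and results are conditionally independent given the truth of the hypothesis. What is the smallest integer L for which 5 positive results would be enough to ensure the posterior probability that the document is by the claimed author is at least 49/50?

5

Prior odds = 0.034/0.966 = 17/483.
Target odds = 0.98/0.02 = 49.
Need L⁵ ≥ 49 ÷ (17/483) = 23667/17.
4⁵ = 1024 < 23667/17 ≤ 3125 = 5⁵, so L = 5.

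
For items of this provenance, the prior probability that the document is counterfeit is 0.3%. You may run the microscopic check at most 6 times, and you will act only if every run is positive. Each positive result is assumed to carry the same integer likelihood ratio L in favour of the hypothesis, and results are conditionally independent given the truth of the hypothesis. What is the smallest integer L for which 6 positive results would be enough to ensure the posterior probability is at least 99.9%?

9

Prior odds = 0.003/0.997 = 3/997.
Target odds = 0.999/0.001 = 999.
Need L⁶ ≥ 999 ÷ (3/997) = 332001.
8⁶ = 262144 < 332001 ≤ 531441 = 9⁶, so L = 9.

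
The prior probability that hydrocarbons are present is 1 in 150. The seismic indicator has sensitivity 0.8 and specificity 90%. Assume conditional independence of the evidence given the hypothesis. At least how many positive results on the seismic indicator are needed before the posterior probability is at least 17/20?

4

Prior odds: (1/150) ÷ (149/150) = 1/149.
False-positive rate = 1 − 0.9 = 0.1; likelihood ratio of a positive = 0.8/0.1 = 8.
Target odds: 0.85 ÷ 0.15 = 17/3.
Need (1/149) × 8ⁿ ≥ 17/3, i.e. 8ⁿ ≥ 2533/3.
8³ = 512 falls short of 2533/3 but 8⁴ = 4096 reaches it, so n = 4.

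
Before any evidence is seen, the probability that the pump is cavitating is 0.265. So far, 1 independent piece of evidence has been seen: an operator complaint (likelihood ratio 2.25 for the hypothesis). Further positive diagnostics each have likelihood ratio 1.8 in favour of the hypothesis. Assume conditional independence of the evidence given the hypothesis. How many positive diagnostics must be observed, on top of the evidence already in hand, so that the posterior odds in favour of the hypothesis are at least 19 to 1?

Prior odds = 0.265/0.735 = 53/147.
Bayes factor of the evidence already in hand = 2.25.
Odds after that evidence = (53/147) × 2.25 = 159/196.
Target odds = 19.
Need 1.8ⁿ ≥ 19 ÷ (159/196) = 3724/159.
1.8⁵ = 18.89568 falls short of 3724/159 but 1.8⁶ = 531441/15625 reaches it, so n = 6.

6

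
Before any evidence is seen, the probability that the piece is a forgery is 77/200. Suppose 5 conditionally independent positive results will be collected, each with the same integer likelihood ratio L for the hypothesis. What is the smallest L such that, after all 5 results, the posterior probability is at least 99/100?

Prior odds = 0.385/0.615 = 77/123.
Target odds = 0.99/0.01 = 99.
Need L⁵ ≥ 99 ÷ (77/123) = 1107/7.
2⁵ = 32 < 1107/7 ≤ 243 = 3⁵, so L = 3.

3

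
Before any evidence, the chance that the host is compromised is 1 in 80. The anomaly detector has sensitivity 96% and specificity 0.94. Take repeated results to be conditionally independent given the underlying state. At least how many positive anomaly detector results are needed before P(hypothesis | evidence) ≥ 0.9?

Prior odds = 0.0125/0.9875 = 1/79.
False-positive rate = 1 − 0.94 = 0.06; likelihood ratio of a positive = 0.96/0.06 = 16.
Target posterior odds = 0.9/0.1 = 9.
Require 16ⁿ ≥ 9 ÷ (1/79) = 711.
16² = 256 falls short of 711 but 16³ = 4096 reaches it, so n = 3.

3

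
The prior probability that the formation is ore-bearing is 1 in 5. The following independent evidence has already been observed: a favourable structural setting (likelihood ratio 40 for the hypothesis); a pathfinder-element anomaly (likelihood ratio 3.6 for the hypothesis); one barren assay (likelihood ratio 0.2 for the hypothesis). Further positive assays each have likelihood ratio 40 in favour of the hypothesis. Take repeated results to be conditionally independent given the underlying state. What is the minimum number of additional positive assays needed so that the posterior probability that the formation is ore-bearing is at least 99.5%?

Prior odds = 0.2/0.8 = 0.25.
Combined Bayes factor of the evidence already in hand = 40 × 3.6 × 0.2 = 28.8.
Odds after that evidence = 0.25 × 28.8 = 7.2.
Target odds = 0.995/0.005 = 199.
Need 40ⁿ ≥ 199 ÷ 7.2 = 995/36.
40¹ = 40, which meets the required 995/36; so n = 1.

1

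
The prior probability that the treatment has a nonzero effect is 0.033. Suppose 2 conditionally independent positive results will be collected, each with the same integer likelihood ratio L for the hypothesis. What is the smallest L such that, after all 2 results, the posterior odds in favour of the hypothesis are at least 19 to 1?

24

Prior odds = 0.033/0.967 = 33/967.
Target odds = 19.
Need L² ≥ 19 ÷ (33/967) = 18373/33.
23² = 529 < 18373/33 ≤ 576 = 24², so L = 24.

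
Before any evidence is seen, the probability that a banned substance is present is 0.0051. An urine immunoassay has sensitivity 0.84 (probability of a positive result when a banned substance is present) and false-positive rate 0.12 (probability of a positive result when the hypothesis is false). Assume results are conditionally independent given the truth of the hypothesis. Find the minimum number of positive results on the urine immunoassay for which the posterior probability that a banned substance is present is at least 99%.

6

Prior odds = 0.0051/0.9949 = 51/9949.
Likelihood ratio of a positive result = 0.84/0.12 = 7.
Target posterior odds = 0.99/0.01 = 99.
Require 7ⁿ ≥ 99 ÷ (51/9949) = 328317/17.
7⁵ = 16807 falls short of 328317/17 but 7⁶ = 117649 reaches it, so n = 6.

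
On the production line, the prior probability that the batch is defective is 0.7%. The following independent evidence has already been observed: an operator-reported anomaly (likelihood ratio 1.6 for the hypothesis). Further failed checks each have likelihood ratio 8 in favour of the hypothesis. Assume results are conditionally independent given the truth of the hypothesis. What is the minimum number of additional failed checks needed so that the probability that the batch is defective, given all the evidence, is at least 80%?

3

Prior odds = 0.007/0.993 = 7/993.
Bayes factor of the evidence already in hand = 1.6.
Odds after that evidence = (7/993) × 1.6 = 56/4965.
Target odds = 0.8/0.2 = 4.
Need 8ⁿ ≥ 4 ÷ (56/4965) = 4965/14.
8² = 64 falls short of 4965/14 but 8³ = 512 reaches it, so n = 3.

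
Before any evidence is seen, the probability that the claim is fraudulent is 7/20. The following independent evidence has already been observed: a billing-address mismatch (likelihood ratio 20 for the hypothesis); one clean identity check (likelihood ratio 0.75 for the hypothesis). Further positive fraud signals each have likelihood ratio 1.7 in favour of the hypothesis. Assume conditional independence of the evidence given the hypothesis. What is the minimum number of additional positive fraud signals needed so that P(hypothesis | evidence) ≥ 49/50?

Prior odds = 0.35/0.65 = 7/13.
Combined Bayes factor of the evidence already in hand = 20 × 0.75 = 15.
Odds after that evidence = (7/13) × 15 = 105/13.
Target odds = 0.98/0.02 = 49.
Need 1.7ⁿ ≥ 49 ÷ (105/13) = 91/15.
1.7³ = 4.913 falls short of 91/15 but 1.7⁴ = 8.3521 reaches it, so n = 4.

4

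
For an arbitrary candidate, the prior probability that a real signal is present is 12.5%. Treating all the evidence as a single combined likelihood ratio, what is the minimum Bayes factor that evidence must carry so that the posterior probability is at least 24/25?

168

Prior odds = 0.125/0.875 = 1/7.
Target odds = 0.96/0.04 = 24.
Required Bayes factor = 24 ÷ (1/7) = 168.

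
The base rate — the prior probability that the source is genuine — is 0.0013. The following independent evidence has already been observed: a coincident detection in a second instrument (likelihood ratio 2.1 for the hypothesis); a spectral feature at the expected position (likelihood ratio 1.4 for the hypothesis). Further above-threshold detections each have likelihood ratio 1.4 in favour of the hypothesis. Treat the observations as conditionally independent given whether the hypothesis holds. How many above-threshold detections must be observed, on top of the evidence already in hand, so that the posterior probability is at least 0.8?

Prior odds = 0.0013/0.9987 = 13/9987.
Combined Bayes factor of the evidence already in hand = 2.1 × 1.4 = 2.94.
Odds after that evidence = (13/9987) × 2.94 = 637/166450.
Target odds = 0.8/0.2 = 4.
Need 1.4ⁿ ≥ 4 ÷ (637/166450) = 665800/637.
1.4²⁰ ≈836.683 falls short of 665800/637 but 1.4²¹ ≈1171.36 reaches it, so n = 21.

21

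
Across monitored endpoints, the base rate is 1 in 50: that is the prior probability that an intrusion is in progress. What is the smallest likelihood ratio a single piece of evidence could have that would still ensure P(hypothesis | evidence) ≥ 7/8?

343

Prior odds = 0.02/0.98 = 1/49.
Target odds = 0.875/0.125 = 7.
Required Bayes factor = 7 ÷ (1/49) = 343.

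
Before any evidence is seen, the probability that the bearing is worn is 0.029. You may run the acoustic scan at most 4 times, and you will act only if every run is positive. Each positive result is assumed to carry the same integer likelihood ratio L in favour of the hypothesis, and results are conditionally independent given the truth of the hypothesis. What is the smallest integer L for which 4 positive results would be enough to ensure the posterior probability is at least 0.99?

8

Prior odds = 0.029/0.971 = 29/971.
Target odds = 0.99/0.01 = 99.
Need L⁴ ≥ 99 ÷ (29/971) = 96129/29.
7⁴ = 2401 < 96129/29 ≤ 4096 = 8⁴, so L = 8.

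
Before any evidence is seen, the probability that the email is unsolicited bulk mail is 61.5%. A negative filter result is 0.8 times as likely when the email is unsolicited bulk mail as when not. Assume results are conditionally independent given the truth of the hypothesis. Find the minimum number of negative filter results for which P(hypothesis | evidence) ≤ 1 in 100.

23

Prior odds: 0.615 ÷ 0.385 = 123/77.
Likelihood ratio per negative filter result = 0.8.
Target odds: 0.01 ÷ 0.99 = 1/99.
Require 0.8ⁿ ≤ 1/99 ÷ (123/77) = 7/1107.
0.8²² ≈0.0073787 is still above 7/1107 but 0.8²³ ≈0.00590296 is at or below it, so n = 23.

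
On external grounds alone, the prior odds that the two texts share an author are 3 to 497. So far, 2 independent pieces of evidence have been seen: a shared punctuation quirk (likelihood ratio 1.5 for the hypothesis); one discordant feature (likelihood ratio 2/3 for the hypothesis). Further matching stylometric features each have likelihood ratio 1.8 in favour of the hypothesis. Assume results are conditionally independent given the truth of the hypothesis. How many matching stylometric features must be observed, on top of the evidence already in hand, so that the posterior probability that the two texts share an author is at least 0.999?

Prior odds = 3/497.
Combined Bayes factor of the evidence already in hand = 1.5 × (2/3) = 1.
Odds after that evidence = (3/497) × 1 = 3/497.
Target odds = 0.999/0.001 = 999.
Need 1.8ⁿ ≥ 999 ÷ (3/497) = 165501.
1.8²⁰ ≈127482 falls short of 165501 but 1.8²¹ ≈229468 reaches it, so n = 21.

21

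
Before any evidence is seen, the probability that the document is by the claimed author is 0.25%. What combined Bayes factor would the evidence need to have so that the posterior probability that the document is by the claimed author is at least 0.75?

1197

Prior odds = 0.0025/0.9975 = 1/399.
Target odds = 0.75/0.25 = 3.
Required Bayes factor = 3 ÷ (1/399) = 1197.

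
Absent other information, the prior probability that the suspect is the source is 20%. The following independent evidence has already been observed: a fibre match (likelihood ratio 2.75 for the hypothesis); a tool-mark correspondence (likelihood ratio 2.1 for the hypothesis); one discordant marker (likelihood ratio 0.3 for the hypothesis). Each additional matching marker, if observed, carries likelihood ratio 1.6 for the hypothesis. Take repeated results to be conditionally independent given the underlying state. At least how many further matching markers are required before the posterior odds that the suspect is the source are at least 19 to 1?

Prior odds = 0.2/0.8 = 0.25.
Combined Bayes factor of the evidence already in hand = 2.75 × 2.1 × 0.3 = 1.7325.
Odds after that evidence = 0.25 × 1.7325 = 0.433125.
Target odds = 19.
Need 1.6ⁿ ≥ 19 ÷ 0.433125 = 30400/693.
1.6⁸ = 16777216/390625 falls short of 30400/693 but 1.6⁹ = 134217728/1953125 reaches it, so n = 9.

9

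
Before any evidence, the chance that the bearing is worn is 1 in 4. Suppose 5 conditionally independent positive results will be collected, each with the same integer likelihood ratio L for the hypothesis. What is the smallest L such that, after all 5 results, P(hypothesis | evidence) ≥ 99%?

4

Prior odds = 0.25/0.75 = 1/3.
Target odds = 0.99/0.01 = 99.
Need L⁵ ≥ 99 ÷ (1/3) = 297.
3⁵ = 243 < 297 ≤ 1024 = 4⁵, so L = 4.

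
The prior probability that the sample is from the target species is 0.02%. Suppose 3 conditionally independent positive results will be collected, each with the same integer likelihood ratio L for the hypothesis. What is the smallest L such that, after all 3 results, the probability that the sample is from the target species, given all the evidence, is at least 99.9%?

171

Prior odds = 0.0002/0.9998 = 1/4999.
Target odds = 0.999/0.001 = 999.
Need L³ ≥ 999 ÷ (1/4999) = 4994001.
170³ = 4913000 < 4994001 ≤ 5000211 = 171³, so L = 171.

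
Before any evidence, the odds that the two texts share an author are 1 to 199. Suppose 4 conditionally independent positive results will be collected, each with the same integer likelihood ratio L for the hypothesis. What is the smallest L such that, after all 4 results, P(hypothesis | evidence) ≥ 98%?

Prior odds = 1/199.
Target odds = 0.98/0.02 = 49.
Need L⁴ ≥ 49 ÷ (1/199) = 9751.
9⁴ = 6561 < 9751 ≤ 10000 = 10⁴, so L = 10.

10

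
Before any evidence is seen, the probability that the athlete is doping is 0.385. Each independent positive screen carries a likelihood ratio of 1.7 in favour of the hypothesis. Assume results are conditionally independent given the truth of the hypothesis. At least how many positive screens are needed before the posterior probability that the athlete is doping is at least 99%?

10

Prior odds: 0.385 ÷ 0.615 = 77/123.
Likelihood ratio per positive screen = 1.7.
Target posterior odds = 0.99/0.01 = 99.
Require 1.7ⁿ ≥ 99 ÷ (77/123) = 1107/7.
1.7⁹ ≈118.588 falls short of 1107/7 but 1.7¹⁰ ≈201.599 reaches it, so n = 10.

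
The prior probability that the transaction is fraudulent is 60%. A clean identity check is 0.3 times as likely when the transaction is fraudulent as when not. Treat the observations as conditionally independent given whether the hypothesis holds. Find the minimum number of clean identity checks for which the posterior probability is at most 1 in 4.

Prior odds = 0.6/0.4 = 1.5.
Likelihood ratio per clean identity check = 0.3.
Target posterior odds = 0.25/0.75 = 1/3.
Need 1.5 × 0.3ⁿ ≤ 1/3, i.e. 0.3ⁿ ≤ 2/9.
0.3¹ = 0.3 is still above 2/9 but 0.3² = 0.09 is at or below it, so n = 2.

2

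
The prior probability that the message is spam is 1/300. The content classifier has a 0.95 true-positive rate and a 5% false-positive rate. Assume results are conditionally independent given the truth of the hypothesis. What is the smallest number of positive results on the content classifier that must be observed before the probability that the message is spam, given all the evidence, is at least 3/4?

3

Prior odds = (1/300)/(299/300) = 1/299.
Likelihood ratio of a positive result = 0.95/0.05 = 19.
Target posterior odds = 0.75/0.25 = 3.
Need (1/299) × 19ⁿ ≥ 3, i.e. 19ⁿ ≥ 897.
19² = 361 falls short of 897 but 19³ = 6859 reaches it, so n = 3.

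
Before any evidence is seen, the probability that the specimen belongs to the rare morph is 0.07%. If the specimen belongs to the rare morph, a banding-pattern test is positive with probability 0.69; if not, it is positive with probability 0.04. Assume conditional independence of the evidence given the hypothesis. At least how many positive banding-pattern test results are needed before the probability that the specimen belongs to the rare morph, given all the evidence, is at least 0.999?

5

Prior odds: 0.0007 ÷ 0.9993 = 7/9993.
Likelihood ratio of a positive = 0.69/0.04 = 17.25.
Target posterior odds = 0.999/0.001 = 999.
Need (7/9993) × 17.25ⁿ ≥ 999, i.e. 17.25ⁿ ≥ 9983007/7.
17.25⁴ = 22667121/256 falls short of 9983007/7 but 17.25⁵ ≈1.52737e+06 reaches it, so n = 5.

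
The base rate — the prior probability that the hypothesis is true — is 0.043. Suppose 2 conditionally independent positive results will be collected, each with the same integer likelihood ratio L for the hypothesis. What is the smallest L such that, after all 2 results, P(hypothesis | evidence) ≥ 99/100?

Prior odds = 0.043/0.957 = 43/957.
Target odds = 0.99/0.01 = 99.
Need L² ≥ 99 ÷ (43/957) = 94743/43.
46² = 2116 < 94743/43 ≤ 2209 = 47², so L = 47.

47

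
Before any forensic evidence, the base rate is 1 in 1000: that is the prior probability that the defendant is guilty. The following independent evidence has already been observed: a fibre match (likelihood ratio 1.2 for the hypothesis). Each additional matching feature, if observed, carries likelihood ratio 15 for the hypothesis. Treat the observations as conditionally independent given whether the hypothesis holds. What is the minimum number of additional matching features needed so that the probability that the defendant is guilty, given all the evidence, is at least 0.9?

4

Prior odds = 0.001/0.999 = 1/999.
Bayes factor of the evidence already in hand = 1.2.
Odds after that evidence = (1/999) × 1.2 = 2/1665.
Target odds = 0.9/0.1 = 9.
Need 15ⁿ ≥ 9 ÷ (2/1665) = 7492.5.
15³ = 3375 falls short of 7492.5 but 15⁴ = 50625 reaches it, so n = 4.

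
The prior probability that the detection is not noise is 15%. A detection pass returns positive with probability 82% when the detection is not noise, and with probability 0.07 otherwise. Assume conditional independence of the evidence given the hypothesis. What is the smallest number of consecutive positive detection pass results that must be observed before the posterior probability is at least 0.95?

Prior odds = 0.15/0.85 = 3/17.
Likelihood ratio of a positive result = 0.82/0.07 = 82/7.
Target posterior odds = 0.95/0.05 = 19.
Require (82/7)ⁿ ≥ 19 ÷ (3/17) = 323/3.
(82/7)¹ = 82/7 falls short of 323/3 but (82/7)² = 6724/49 reaches it, so n = 2.

2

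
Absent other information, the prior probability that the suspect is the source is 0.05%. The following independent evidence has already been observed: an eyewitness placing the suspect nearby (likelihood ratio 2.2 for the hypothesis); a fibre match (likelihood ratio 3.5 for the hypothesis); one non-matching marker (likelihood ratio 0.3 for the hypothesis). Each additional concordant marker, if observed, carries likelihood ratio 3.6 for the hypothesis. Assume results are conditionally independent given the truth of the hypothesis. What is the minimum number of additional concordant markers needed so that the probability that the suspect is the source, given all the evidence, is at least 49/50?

9

Prior odds = 0.0005/0.9995 = 1/1999.
Combined Bayes factor of the evidence already in hand = 2.2 × 3.5 × 0.3 = 2.31.
Odds after that evidence = (1/1999) × 2.31 = 231/199900.
Target odds = 0.98/0.02 = 49.
Need 3.6ⁿ ≥ 49 ÷ (231/199900) = 1399300/33.
3.6⁸ ≈28211.1 falls short of 1399300/33 but 3.6⁹ ≈101560 reaches it, so n = 9.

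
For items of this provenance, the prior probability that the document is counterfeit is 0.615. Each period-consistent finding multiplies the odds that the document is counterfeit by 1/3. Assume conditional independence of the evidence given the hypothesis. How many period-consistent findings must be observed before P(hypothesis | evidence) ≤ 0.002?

7

Prior odds: 0.615 ÷ 0.385 = 123/77.
Likelihood ratio per period-consistent finding = 1/3.
Target odds: 0.002 ÷ 0.998 = 1/499.
Require (1/3)ⁿ ≤ 1/499 ÷ (123/77) = 77/61377.
(1/3)⁶ = 1/729 is still above 77/61377 but (1/3)⁷ = 1/2187 is at or below it, so n = 7.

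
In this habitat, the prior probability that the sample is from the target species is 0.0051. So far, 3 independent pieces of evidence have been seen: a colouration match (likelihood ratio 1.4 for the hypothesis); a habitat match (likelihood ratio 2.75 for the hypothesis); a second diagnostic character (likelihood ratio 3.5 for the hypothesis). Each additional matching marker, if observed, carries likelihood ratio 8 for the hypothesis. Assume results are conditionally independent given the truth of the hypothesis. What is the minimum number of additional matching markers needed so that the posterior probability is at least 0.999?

5

Prior odds = 0.0051/0.9949 = 51/9949.
Combined Bayes factor of the evidence already in hand = 1.4 × 2.75 × 3.5 = 13.475.
Odds after that evidence = (51/9949) × 13.475 = 27489/397960.
Target odds = 0.999/0.001 = 999.
Need 8ⁿ ≥ 999 ÷ (27489/397960) = 132520680/9163.
8⁴ = 4096 falls short of 132520680/9163 but 8⁵ = 32768 reaches it, so n = 5.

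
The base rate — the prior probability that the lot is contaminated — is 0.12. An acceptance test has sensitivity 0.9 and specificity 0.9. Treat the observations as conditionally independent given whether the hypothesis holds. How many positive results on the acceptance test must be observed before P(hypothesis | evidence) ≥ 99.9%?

Prior odds = 0.12/0.88 = 3/22.
False-positive rate = 1 − 0.9 = 0.1; likelihood ratio of a positive = 0.9/0.1 = 9.
Target posterior odds = 0.999/0.001 = 999.
Require 9ⁿ ≥ 999 ÷ (3/22) = 7326.
9⁴ = 6561 falls short of 7326 but 9⁵ = 59049 reaches it, so n = 5.

5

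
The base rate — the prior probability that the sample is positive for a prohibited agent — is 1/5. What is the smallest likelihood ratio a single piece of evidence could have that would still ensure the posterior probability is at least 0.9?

Prior odds = 0.2/0.8 = 0.25.
Target odds = 0.9/0.1 = 9.
Required Bayes factor = 9 ÷ 0.25 = 36.

36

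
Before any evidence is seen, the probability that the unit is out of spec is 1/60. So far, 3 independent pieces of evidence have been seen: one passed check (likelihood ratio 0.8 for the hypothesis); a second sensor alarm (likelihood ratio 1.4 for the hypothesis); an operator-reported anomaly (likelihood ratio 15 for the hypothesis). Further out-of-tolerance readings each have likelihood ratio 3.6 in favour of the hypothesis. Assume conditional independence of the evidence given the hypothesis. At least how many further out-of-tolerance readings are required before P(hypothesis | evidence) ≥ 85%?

Prior odds = (1/60)/(59/60) = 1/59.
Combined Bayes factor of the evidence already in hand = 0.8 × 1.4 × 15 = 16.8.
Odds after that evidence = (1/59) × 16.8 = 84/295.
Target odds = 0.85/0.15 = 17/3.
Need 3.6ⁿ ≥ 17/3 ÷ (84/295) = 5015/252.
3.6² = 12.96 falls short of 5015/252 but 3.6³ = 46.656 reaches it, so n = 3.

3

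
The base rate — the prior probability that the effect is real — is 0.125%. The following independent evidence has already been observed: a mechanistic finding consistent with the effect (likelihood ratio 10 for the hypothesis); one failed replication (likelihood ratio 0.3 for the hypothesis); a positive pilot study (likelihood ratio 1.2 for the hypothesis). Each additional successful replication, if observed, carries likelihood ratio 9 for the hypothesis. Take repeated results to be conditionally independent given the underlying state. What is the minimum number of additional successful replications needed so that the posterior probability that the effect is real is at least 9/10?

4

Prior odds = 0.00125/0.99875 = 1/799.
Combined Bayes factor of the evidence already in hand = 10 × 0.3 × 1.2 = 3.6.
Odds after that evidence = (1/799) × 3.6 = 18/3995.
Target odds = 0.9/0.1 = 9.
Need 9ⁿ ≥ 9 ÷ (18/3995) = 1997.5.
9³ = 729 falls short of 1997.5 but 9⁴ = 6561 reaches it, so n = 4.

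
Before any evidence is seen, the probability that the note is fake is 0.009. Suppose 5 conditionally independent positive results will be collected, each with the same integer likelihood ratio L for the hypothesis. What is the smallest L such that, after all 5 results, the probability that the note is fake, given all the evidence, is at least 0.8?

Prior odds = 0.009/0.991 = 9/991.
Target odds = 0.8/0.2 = 4.
Need L⁵ ≥ 4 ÷ (9/991) = 3964/9.
3⁵ = 243 < 3964/9 ≤ 1024 = 4⁵, so L = 4.

4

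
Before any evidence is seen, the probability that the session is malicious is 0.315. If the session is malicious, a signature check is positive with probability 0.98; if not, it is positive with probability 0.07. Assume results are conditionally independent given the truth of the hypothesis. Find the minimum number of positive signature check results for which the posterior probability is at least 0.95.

2

Prior odds = 0.315/0.685 = 63/137.
Likelihood ratio of a positive = 0.98/0.07 = 14.
Target posterior odds = 0.95/0.05 = 19.
Need (63/137) × 14ⁿ ≥ 19, i.e. 14ⁿ ≥ 2603/63.
14¹ = 14 falls short of 2603/63 but 14² = 196 reaches it, so n = 2.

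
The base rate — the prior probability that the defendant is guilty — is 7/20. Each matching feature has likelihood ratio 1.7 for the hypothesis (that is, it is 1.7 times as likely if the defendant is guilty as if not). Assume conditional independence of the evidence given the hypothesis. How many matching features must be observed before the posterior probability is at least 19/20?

7

Prior odds: 0.35 ÷ 0.65 = 7/13.
Likelihood ratio per matching feature = 1.7.
Target odds: 0.95 ÷ 0.05 = 19.
Need (7/13) × 1.7ⁿ ≥ 19, i.e. 1.7ⁿ ≥ 247/7.
1.7⁶ = 24137569/1000000 falls short of 247/7 but 1.7⁷ = 410338673/10000000 reaches it, so n = 7.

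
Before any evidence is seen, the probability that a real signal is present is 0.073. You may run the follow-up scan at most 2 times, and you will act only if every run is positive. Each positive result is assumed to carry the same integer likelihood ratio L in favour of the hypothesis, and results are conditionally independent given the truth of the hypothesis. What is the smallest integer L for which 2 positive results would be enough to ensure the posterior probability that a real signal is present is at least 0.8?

8

Prior odds = 0.073/0.927 = 73/927.
Target odds = 0.8/0.2 = 4.
Need L² ≥ 4 ÷ (73/927) = 3708/73.
7² = 49 < 3708/73 ≤ 64 = 8², so L = 8.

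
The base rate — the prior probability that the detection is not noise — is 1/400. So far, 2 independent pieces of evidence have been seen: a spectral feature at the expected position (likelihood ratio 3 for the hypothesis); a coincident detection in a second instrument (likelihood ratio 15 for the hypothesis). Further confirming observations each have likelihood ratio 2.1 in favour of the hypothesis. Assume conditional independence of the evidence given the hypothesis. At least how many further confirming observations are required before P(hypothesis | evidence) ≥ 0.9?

6

Prior odds = 0.0025/0.9975 = 1/399.
Combined Bayes factor of the evidence already in hand = 3 × 15 = 45.
Odds after that evidence = (1/399) × 45 = 15/133.
Target odds = 0.9/0.1 = 9.
Need 2.1ⁿ ≥ 9 ÷ (15/133) = 79.8.
2.1⁵ = 4084101/100000 falls short of 79.8 but 2.1⁶ = 85766121/1000000 reaches it, so n = 6.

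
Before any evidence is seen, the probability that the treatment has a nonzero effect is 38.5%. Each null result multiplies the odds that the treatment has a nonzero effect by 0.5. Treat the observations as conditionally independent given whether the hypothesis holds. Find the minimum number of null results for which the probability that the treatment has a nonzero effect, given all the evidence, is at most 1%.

Prior odds = 0.385/0.615 = 77/123.
Likelihood ratio per null result = 0.5.
Target posterior odds = 0.01/0.99 = 1/99.
Need (77/123) × 0.5ⁿ ≤ 1/99, i.e. 0.5ⁿ ≤ 41/2541.
0.5⁵ = 0.03125 is still above 41/2541 but 0.5⁶ = 0.015625 is at or below it, so n = 6.

6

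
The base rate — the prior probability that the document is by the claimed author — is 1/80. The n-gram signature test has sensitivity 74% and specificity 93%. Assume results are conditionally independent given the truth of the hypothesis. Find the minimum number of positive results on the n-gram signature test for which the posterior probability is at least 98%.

4

Prior odds: 0.0125 ÷ 0.9875 = 1/79.
False-positive rate = 1 − 0.93 = 0.07; likelihood ratio of a positive = 0.74/0.07 = 74/7.
Target posterior odds = 0.98/0.02 = 49.
Need (1/79) × (74/7)ⁿ ≥ 49, i.e. (74/7)ⁿ ≥ 3871.
(74/7)³ = 405224/343 falls short of 3871 but (74/7)⁴ = 29986576/2401 reaches it, so n = 4.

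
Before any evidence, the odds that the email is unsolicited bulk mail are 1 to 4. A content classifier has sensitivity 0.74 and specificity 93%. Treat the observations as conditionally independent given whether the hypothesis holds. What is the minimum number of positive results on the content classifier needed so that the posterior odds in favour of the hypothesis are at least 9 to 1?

2

Prior odds = 0.25.
False-positive rate = 1 − 0.93 = 0.07; likelihood ratio of a positive = 0.74/0.07 = 74/7.
Target odds = 9.
Require (74/7)ⁿ ≥ 9 ÷ 0.25 = 36.
(74/7)¹ = 74/7 falls short of 36 but (74/7)² = 5476/49 reaches it, so n = 2.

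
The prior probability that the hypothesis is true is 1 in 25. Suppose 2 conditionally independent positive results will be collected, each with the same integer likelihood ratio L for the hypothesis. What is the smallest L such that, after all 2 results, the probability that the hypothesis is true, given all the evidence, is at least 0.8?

10

Prior odds = 0.04/0.96 = 1/24.
Target odds = 0.8/0.2 = 4.
Need L² ≥ 4 ÷ (1/24) = 96.
9² = 81 < 96 ≤ 100 = 10², so L = 10.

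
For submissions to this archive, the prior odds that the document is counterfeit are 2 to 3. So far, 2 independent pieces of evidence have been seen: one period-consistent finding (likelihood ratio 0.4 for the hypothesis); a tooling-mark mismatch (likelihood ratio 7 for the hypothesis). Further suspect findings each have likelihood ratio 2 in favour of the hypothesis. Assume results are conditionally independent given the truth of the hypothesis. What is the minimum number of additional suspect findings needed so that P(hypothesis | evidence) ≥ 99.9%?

Prior odds = 2/3.
Combined Bayes factor of the evidence already in hand = 0.4 × 7 = 2.8.
Odds after that evidence = (2/3) × 2.8 = 28/15.
Target odds = 0.999/0.001 = 999.
Need 2ⁿ ≥ 999 ÷ (28/15) = 14985/28.
2⁹ = 512 falls short of 14985/28 but 2¹⁰ = 1024 reaches it, so n = 10.

10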